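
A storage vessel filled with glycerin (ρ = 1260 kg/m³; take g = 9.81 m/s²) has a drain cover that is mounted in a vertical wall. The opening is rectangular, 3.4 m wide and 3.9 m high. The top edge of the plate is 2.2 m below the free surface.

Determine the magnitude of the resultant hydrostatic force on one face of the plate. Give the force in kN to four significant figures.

γ = ρg = 1260 × 9.81 / 1000 = 12.3606 kN/m³.
The centroid lies 3.9/2 = 1.95 m below the top edge, so the centroid depth is h_c = 2.2 + 1.95 = 4.15 m.
A = 3.4 × 3.9 = 13.26 m².
Resultant F = γ·h_c·A = 12.3606 × 4.15 × 13.26 = 680.191 kN.

F ≈ 680.2 kN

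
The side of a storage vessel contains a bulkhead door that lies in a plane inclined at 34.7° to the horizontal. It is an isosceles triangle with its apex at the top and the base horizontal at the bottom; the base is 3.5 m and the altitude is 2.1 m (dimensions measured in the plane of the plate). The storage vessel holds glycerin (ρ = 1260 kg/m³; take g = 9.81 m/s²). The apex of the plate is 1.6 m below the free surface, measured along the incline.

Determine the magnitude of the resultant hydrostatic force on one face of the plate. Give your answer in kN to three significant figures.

F ≈ 77.6 kN

γ = ρg = 1260 × 9.81 / 1000 = 12.3606 kN/m³.
Let θ = 34.7° be the plate's angle to the horizontal; measure y along the incline from where the plane meets the free surface. Vertical depth h = y·sinθ with sinθ = 0.569280.
With the apex up, the centroid sits 2h/3 = 2 × 2.1/3 = 1.4 m below the apex, so y_c = 1.6 + 1.4 = 3 m and h_c = 3 × 0.569280 = 1.70784 m.
A = ½ × 3.5 × 2.1 = 3.675 m².
Resultant F = γ·h_c·A = 12.3606 × 1.70784 × 3.675 = 77.579 kN.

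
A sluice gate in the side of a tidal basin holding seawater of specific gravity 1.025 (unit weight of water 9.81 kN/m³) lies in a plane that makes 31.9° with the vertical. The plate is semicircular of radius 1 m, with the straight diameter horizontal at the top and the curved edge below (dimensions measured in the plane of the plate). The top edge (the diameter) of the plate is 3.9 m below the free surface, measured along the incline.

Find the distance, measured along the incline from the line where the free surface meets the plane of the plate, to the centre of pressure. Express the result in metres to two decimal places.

γ = 1.025 × 9.81 = 10.05525 kN/m³.
The plate makes 31.9° with the vertical, i.e. θ = 90° − 31.9° = 58.1° to the horizontal. Measuring y along the incline from the free-surface line, vertical depth h = y·sinθ with sinθ = 0.848972.
The centroid of a semicircle lies 4r/(3π) = 0.424413 m from the diameter, here below the top edge, so y_c = 3.9 + 0.424413 = 4.32441 m and h_c = 4.32441 × 0.848972 = 3.6713 m.
A = πr²/2 = π × 1²/2 = 1.5708 m².
Resultant F = γ·h_c·A = 10.05525 × 3.6713 × 1.5708 = 57.9874 kN.
I_c = (π/8 − 8/(9π))·r⁴ = 0.109757 × 1⁴ = 0.109757 m⁴.
Centre of pressure: y_p = y_c + I_c/(y_c·A) = 4.32441 + 0.109757/(4.32441 × 1.5708) = 4.32441 + 0.0161579 = 4.34057 m along the plane.

y_p = 4.34 m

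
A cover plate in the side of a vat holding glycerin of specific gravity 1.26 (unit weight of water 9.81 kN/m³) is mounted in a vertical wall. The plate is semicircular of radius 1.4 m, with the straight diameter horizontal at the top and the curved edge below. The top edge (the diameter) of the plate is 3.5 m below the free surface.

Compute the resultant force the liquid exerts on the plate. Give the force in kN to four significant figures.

γ = 1.26 × 9.81 = 12.3606 kN/m³.
The centroid of a semicircle lies 4r/(3π) = 0.594178 m from the diameter, here below the top edge, so the centroid depth is h_c = 3.5 + 0.594178 = 4.09418 m.
A = πr²/2 = π × 1.4²/2 = 3.07876 m².
Resultant F = γ·h_c·A = 12.3606 × 4.09418 × 3.07876 = 155.805 kN.

F ≈ 155.8 kN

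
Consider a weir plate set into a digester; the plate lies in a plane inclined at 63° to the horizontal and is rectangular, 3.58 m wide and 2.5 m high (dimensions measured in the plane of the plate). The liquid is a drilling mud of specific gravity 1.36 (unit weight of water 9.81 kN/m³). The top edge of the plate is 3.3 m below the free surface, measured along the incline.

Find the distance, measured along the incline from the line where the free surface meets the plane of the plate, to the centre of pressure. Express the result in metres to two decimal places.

γ = 1.36 × 9.81 = 13.3416 kN/m³.
Let θ = 63° be the plate's angle to the horizontal; measure y along the incline from where the plane meets the free surface. Vertical depth h = y·sinθ with sinθ = 0.891007.
The centroid lies 2.5/2 = 1.25 m below the top edge, so y_c = 3.3 + 1.25 = 4.55 m and h_c = 4.55 × 0.891007 = 4.05408 m.
A = 3.58 × 2.5 = 8.95 m².
Resultant F = γ·h_c·A = 13.3416 × 4.05408 × 8.95 = 484.087 kN.
I_c = b·h³/12 = 3.58 × 2.5³/12 = 4.66146 m⁴.
Centre of pressure: y_p = y_c + I_c/(y_c·A) = 4.55 + 4.66146/(4.55 × 8.95) = 4.55 + 0.114469 = 4.66447 m along the plane.

y_p = 4.66 m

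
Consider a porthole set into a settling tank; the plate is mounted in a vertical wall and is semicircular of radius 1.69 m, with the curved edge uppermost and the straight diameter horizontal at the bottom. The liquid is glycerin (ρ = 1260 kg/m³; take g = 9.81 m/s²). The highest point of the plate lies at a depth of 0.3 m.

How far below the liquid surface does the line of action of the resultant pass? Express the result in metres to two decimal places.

γ = ρg = 1260 × 9.81 / 1000 = 12.3606 kN/m³.
The centroid lies 4r/(3π) = 0.717258 m above the diameter, so r − 4r/(3π) = 1.69 − 0.717258 = 0.972742 m below the topmost point, so the centroid depth is h_c = 0.3 + 0.972742 = 1.27274 m.
A = πr²/2 = π × 1.69²/2 = 4.48635 m².
Resultant F = γ·h_c·A = 12.3606 × 1.27274 × 4.48635 = 70.5785 kN.
I_c = (π/8 − 8/(9π))·r⁴ = 0.109757 × 1.69⁴ = 0.895322 m⁴.
Centre of pressure: y_p = y_c + I_c/(y_c·A) = 1.27274 + 0.895322/(1.27274 × 4.48635) = 1.27274 + 0.1568 = 1.42954 m along the plane.

h_p = 1.43 m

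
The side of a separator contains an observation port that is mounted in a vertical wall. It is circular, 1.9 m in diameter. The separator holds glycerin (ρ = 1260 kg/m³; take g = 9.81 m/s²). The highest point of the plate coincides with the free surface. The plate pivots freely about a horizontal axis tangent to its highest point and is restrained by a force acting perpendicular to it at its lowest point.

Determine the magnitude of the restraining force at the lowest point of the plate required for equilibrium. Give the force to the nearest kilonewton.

γ = ρg = 1260 × 9.81 / 1000 = 12.3606 kN/m³.
The centroid is at the centre, 0.95 m below the top of the plate, so the centroid depth is h_c = 0.95 m.
A = π(0.95)² = 2.83529 m².
Resultant F = γ·h_c·A = 12.3606 × 0.95 × 2.83529 = 33.2936 kN.
I_c = πr⁴/4 = π × 0.95⁴/4 = 0.639712 m⁴.
Centre of pressure: y_p = y_c + I_c/(y_c·A) = 0.95 + 0.639712/(0.95 × 2.83529) = 0.95 + 0.2375 = 1.1875 m along the plane.
The resultant acts 0.95 + 0.2375 = 1.1875 m (along the plate) below the hinge at the top edge, so the moment about the hinge is M = F × 1.1875 = 33.2936 × 1.1875 = 39.5361 kN·m.
A normal force at the bottom, 1.9 m from the hinge, must supply this moment: P = 39.5361/1.9 = 20.8085 kN.

P ≈ 21 kN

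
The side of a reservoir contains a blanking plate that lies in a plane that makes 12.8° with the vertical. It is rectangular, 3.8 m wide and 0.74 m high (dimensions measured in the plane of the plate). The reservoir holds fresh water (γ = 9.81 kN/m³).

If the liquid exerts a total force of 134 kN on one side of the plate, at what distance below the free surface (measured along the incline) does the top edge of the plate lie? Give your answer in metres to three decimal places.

y_top ≈ 4.611 m

γ = 9.81 kN/m³.
A = 3.8 × 0.74 = 2.812 m².
From F = γ·h_c·A, the centroid depth is h_c = 134/(9.81 × 2.812) = 4.85759 m.
The plate makes 12.8° with the vertical, i.e. θ = 90° − 12.8° = 77.2° to the horizontal. Measuring y along the incline from the free-surface line, vertical depth h = y·sinθ with sinθ = 0.975149.
Along the incline, y_c = h_c/sinθ = 4.85759/0.975149 = 4.98138 m.
The centroid lies 0.74/2 = 0.37 m below the top edge, so the top edge sits at y_top = 4.98138 − 0.37 = 4.61138 m along the incline.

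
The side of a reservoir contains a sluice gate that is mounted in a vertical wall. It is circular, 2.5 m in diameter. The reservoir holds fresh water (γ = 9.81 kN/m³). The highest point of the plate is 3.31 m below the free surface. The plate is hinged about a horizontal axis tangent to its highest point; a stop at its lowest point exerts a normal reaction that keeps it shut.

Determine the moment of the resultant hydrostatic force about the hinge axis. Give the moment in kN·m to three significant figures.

M ≈ 293 kN·m

γ = 9.81 kN/m³.
The centroid is at the centre, 1.25 m below the top of the plate, so the centroid depth is h_c = 3.31 + 1.25 = 4.56 m.
A = π(1.25)² = 4.90874 m².
Resultant F = γ·h_c·A = 9.81 × 4.56 × 4.90874 = 219.586 kN.
I_c = πr⁴/4 = π × 1.25⁴/4 = 1.91748 m⁴.
Centre of pressure: y_p = y_c + I_c/(y_c·A) = 4.56 + 1.91748/(4.56 × 4.90874) = 4.56 + 0.0856635 = 4.64566 m along the plane.
The resultant acts 1.25 + 0.0856635 = 1.33566 m (along the plate) below the hinge at the top edge, so the moment about the hinge is M = F × 1.33566 = 219.586 × 1.33566 = 293.292 kN·m.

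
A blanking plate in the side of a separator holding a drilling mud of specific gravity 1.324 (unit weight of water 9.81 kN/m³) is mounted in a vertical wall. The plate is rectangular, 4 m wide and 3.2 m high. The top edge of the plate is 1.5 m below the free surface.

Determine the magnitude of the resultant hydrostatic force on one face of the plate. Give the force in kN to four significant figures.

γ = 1.324 × 9.81 = 12.98844 kN/m³.
The centroid lies 3.2/2 = 1.6 m below the top edge, so the centroid depth is h_c = 1.5 + 1.6 = 3.1 m.
A = 4 × 3.2 = 12.8 m².
Resultant F = γ·h_c·A = 12.98844 × 3.1 × 12.8 = 515.381 kN.

F ≈ 515.4 kN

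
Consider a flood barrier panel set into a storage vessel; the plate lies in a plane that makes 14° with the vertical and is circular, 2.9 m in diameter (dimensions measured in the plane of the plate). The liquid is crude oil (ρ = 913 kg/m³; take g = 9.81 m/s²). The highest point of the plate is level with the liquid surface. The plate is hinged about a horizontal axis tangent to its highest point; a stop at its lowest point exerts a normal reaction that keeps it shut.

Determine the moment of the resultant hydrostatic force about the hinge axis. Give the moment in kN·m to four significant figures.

M ≈ 150.9 kN·m

γ = ρg = 913 × 9.81 / 1000 = 8.95653 kN/m³.
The plate makes 14° with the vertical, i.e. θ = 90° − 14° = 76° to the horizontal. Measuring y along the incline from the free-surface line, vertical depth h = y·sinθ with sinθ = 0.970296.
The centroid is at the centre, 1.45 m below the top of the plate, so y_c = 1.45 m and h_c = 1.45 × 0.970296 = 1.40693 m.
A = π(1.45)² = 6.6052 m².
Resultant F = γ·h_c·A = 8.95653 × 1.40693 × 6.6052 = 83.2335 kN.
I_c = πr⁴/4 = π × 1.45⁴/4 = 3.47186 m⁴.
Centre of pressure: y_p = y_c + I_c/(y_c·A) = 1.45 + 3.47186/(1.45 × 6.6052) = 1.45 + 0.3625 = 1.8125 m along the plane.
The resultant acts 1.45 + 0.3625 = 1.8125 m (along the plate) below the hinge at the top edge, so the moment about the hinge is M = F × 1.8125 = 83.2335 × 1.8125 = 150.861 kN·m.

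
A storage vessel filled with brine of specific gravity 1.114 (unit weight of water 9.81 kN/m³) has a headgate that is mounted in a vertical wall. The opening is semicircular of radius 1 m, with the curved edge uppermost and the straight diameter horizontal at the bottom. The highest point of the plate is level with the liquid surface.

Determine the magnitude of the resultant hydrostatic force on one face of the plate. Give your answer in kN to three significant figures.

F ≈ 9.88 kN

γ = 1.114 × 9.81 = 10.92834 kN/m³.
The centroid lies 4r/(3π) = 0.424413 m above the diameter, so r − 4r/(3π) = 1 − 0.424413 = 0.575587 m below the topmost point, so the centroid depth is h_c = 0.575587 m.
A = πr²/2 = π × 1²/2 = 1.5708 m².
Resultant F = γ·h_c·A = 10.92834 × 0.575587 × 1.5708 = 9.88066 kN.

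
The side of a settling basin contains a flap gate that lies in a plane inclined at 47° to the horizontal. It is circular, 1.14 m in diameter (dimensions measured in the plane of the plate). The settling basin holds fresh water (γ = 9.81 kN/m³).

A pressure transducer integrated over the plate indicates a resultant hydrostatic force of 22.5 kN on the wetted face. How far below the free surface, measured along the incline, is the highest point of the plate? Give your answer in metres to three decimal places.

γ = 9.81 kN/m³.
A = π(0.57)² = 1.0207 m².
From F = γ·h_c·A, the centroid depth is h_c = 22.5/(9.81 × 1.0207) = 2.24706 m.
Let θ = 47° be the plate's angle to the horizontal; measure y along the incline from where the plane meets the free surface. Vertical depth h = y·sinθ with sinθ = 0.731354.
Along the incline, y_c = h_c/sinθ = 2.24706/0.731354 = 3.07247 m.
The centroid is at the centre, 0.57 m below the top of the plate, so the highest point sits at y_top = 3.07247 − 0.57 = 2.50247 m along the incline.

y_top ≈ 2.502 m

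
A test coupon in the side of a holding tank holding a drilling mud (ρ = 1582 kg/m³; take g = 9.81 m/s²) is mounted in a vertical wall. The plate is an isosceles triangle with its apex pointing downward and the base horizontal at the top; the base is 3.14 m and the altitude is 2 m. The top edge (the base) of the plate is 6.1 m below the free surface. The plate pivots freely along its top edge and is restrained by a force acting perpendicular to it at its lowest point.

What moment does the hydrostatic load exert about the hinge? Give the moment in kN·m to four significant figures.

M ≈ 230.7 kN·m

γ = ρg = 1582 × 9.81 / 1000 = 15.51942 kN/m³.
With the apex down, the centroid sits h/3 = 2/3 = 0.666667 m below the base (the top edge), so the centroid depth is h_c = 6.1 + 0.666667 = 6.76667 m.
A = ½ × 3.14 × 2 = 3.14 m².
Resultant F = γ·h_c·A = 15.51942 × 6.76667 × 3.14 = 329.746 kN.
I_c = b·h³/36 = 3.14 × 2³/36 = 0.697778 m⁴.
Centre of pressure: y_p = y_c + I_c/(y_c·A) = 6.76667 + 0.697778/(6.76667 × 3.14) = 6.76667 + 0.0328407 = 6.79951 m along the plane.
The resultant acts 0.666667 + 0.0328407 = 0.699508 m (along the plate) below the hinge at the top edge, so the moment about the hinge is M = F × 0.699508 = 329.746 × 0.699508 = 230.66 kN·m.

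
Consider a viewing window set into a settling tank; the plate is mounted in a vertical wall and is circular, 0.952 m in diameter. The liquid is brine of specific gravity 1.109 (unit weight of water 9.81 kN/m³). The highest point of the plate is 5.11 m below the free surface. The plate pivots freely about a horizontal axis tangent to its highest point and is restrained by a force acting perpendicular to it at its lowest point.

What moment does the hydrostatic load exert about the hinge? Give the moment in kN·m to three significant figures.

M ≈ 21.0 kN·m

γ = 1.109 × 9.81 = 10.87929 kN/m³.
The centroid is at the centre, 0.476 m below the top of the plate, so the centroid depth is h_c = 5.11 + 0.476 = 5.586 m.
A = π(0.476)² = 0.711809 m².
Resultant F = γ·h_c·A = 10.87929 × 5.586 × 0.711809 = 43.2579 kN.
I_c = πr⁴/4 = π × 0.476⁴/4 = 0.0403197 m⁴.
Centre of pressure: y_p = y_c + I_c/(y_c·A) = 5.586 + 0.0403197/(5.586 × 0.711809) = 5.586 + 0.0101403 = 5.59614 m along the plane.
The resultant acts 0.476 + 0.0101403 = 0.48614 m (along the plate) below the hinge at the top edge, so the moment about the hinge is M = F × 0.48614 = 43.2579 × 0.48614 = 21.0294 kN·m.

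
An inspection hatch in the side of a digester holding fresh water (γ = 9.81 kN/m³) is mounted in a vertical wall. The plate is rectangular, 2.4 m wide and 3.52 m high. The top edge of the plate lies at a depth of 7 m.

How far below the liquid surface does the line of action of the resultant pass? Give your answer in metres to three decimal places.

γ = 9.81 kN/m³.
The centroid lies 3.52/2 = 1.76 m below the top edge, so the centroid depth is h_c = 7 + 1.76 = 8.76 m.
A = 2.4 × 3.52 = 8.448 m².
Resultant F = γ·h_c·A = 9.81 × 8.76 × 8.448 = 725.984 kN.
I_c = b·h³/12 = 2.4 × 3.52³/12 = 8.72284 m⁴.
Centre of pressure: y_p = y_c + I_c/(y_c·A) = 8.76 + 8.72284/(8.76 × 8.448) = 8.76 + 0.117869 = 8.87787 m along the plane.

h_p = 8.878 m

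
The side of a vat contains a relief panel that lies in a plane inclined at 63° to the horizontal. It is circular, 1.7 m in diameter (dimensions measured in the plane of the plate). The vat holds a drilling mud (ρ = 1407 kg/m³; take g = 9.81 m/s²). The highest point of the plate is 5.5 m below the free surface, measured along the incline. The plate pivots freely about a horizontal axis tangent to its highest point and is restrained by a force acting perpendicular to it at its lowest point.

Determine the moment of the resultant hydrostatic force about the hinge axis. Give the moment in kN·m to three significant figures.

γ = ρg = 1407 × 9.81 / 1000 = 13.80267 kN/m³.
Let θ = 63° be the plate's angle to the horizontal; measure y along the incline from where the plane meets the free surface. Vertical depth h = y·sinθ with sinθ = 0.891007.
The centroid is at the centre, 0.85 m below the top of the plate, so y_c = 5.5 + 0.85 = 6.35 m and h_c = 6.35 × 0.891007 = 5.65789 m.
A = π(0.85)² = 2.2698 m².
Resultant F = γ·h_c·A = 13.80267 × 5.65789 × 2.2698 = 177.258 kN.
I_c = πr⁴/4 = π × 0.85⁴/4 = 0.409983 m⁴.
Centre of pressure: y_p = y_c + I_c/(y_c·A) = 6.35 + 0.409983/(6.35 × 2.2698) = 6.35 + 0.0284449 = 6.37844 m along the plane.
The resultant acts 0.85 + 0.0284449 = 0.878445 m (along the plate) below the hinge at the top edge, so the moment about the hinge is M = F × 0.878445 = 177.258 × 0.878445 = 155.711 kN·m.

M ≈ 156 kN·m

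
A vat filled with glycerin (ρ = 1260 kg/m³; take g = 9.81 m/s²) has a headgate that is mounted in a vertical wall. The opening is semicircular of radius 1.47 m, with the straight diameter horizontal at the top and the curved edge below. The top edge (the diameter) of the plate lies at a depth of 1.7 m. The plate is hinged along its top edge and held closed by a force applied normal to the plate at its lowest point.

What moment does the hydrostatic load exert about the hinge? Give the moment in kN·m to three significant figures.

γ = ρg = 1260 × 9.81 / 1000 = 12.3606 kN/m³.
The centroid of a semicircle lies 4r/(3π) = 0.623887 m from the diameter, here below the top edge, so the centroid depth is h_c = 1.7 + 0.623887 = 2.32389 m.
A = πr²/2 = π × 1.47²/2 = 3.39433 m².
Resultant F = γ·h_c·A = 12.3606 × 2.32389 × 3.39433 = 97.501 kN.
I_c = (π/8 − 8/(9π))·r⁴ = 0.109757 × 1.47⁴ = 0.512509 m⁴.
Centre of pressure: y_p = y_c + I_c/(y_c·A) = 2.32389 + 0.512509/(2.32389 × 3.39433) = 2.32389 + 0.0649728 = 2.38886 m along the plane.
The resultant acts 0.623887 + 0.0649728 = 0.68886 m (along the plate) below the hinge at the top edge, so the moment about the hinge is M = F × 0.68886 = 97.501 × 0.68886 = 67.1645 kN·m.

M ≈ 67.2 kN·m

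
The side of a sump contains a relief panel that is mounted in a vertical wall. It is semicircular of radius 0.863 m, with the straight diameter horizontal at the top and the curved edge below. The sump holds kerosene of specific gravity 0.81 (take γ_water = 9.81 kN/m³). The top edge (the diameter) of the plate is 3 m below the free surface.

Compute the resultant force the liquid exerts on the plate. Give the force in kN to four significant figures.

γ = 0.81 × 9.81 = 7.9461 kN/m³.
The centroid of a semicircle lies 4r/(3π) = 0.366269 m from the diameter, here below the top edge, so the centroid depth is h_c = 3 + 0.366269 = 3.36627 m.
A = πr²/2 = π × 0.863²/2 = 1.16988 m².
Resultant F = γ·h_c·A = 7.9461 × 3.36627 × 1.16988 = 31.2928 kN.

F ≈ 31.29 kN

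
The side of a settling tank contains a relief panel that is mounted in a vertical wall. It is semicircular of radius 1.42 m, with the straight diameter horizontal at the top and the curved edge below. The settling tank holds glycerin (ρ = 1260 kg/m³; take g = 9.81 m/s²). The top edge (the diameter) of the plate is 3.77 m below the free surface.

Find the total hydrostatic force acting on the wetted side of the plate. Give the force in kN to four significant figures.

F ≈ 171.2 kN

γ = ρg = 1260 × 9.81 / 1000 = 12.3606 kN/m³.
The centroid of a semicircle lies 4r/(3π) = 0.602667 m from the diameter, here below the top edge, so the centroid depth is h_c = 3.77 + 0.602667 = 4.37267 m.
A = πr²/2 = π × 1.42²/2 = 3.16735 m².
Resultant F = γ·h_c·A = 12.3606 × 4.37267 × 3.16735 = 171.192 kN.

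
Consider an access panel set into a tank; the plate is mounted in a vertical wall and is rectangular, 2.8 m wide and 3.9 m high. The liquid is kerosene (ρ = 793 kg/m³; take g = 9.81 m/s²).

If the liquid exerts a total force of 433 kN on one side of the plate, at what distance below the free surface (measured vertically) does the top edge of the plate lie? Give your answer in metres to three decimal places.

d_top ≈ 3.147 m

γ = ρg = 793 × 9.81 / 1000 = 7.77933 kN/m³.
A = 2.8 × 3.9 = 10.92 m².
From F = γ·h_c·A, the centroid depth is h_c = 433/(7.77933 × 10.92) = 5.0971 m.
The centroid lies 3.9/2 = 1.95 m below the top edge, so the top edge sits at h_top = 5.0971 − 1.95 = 3.1471 m below the surface.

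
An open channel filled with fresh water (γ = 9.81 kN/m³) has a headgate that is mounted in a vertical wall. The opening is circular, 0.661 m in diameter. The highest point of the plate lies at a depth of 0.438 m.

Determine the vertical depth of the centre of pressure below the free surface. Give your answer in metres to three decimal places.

γ = 9.81 kN/m³.
The centroid is at the centre, 0.3305 m below the top of the plate, so the centroid depth is h_c = 0.438 + 0.3305 = 0.7685 m.
A = π(0.3305)² = 0.343157 m².
Resultant F = γ·h_c·A = 9.81 × 0.7685 × 0.343157 = 2.58706 kN.
I_c = πr⁴/4 = π × 0.3305⁴/4 = 0.00937078 m⁴.
Centre of pressure: y_p = y_c + I_c/(y_c·A) = 0.7685 + 0.00937078/(0.7685 × 0.343157) = 0.7685 + 0.0355336 = 0.804034 m along the plane.

h_p = 0.804 m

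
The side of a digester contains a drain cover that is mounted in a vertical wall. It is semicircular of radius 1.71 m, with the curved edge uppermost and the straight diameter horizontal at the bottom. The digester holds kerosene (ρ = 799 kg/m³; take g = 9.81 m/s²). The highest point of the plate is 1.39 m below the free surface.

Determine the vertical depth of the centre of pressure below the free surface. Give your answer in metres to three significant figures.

γ = ρg = 799 × 9.81 / 1000 = 7.83819 kN/m³.
The centroid lies 4r/(3π) = 0.725747 m above the diameter, so r − 4r/(3π) = 1.71 − 0.725747 = 0.984253 m below the topmost point, so the centroid depth is h_c = 1.39 + 0.984253 = 2.37425 m.
A = πr²/2 = π × 1.71²/2 = 4.59317 m².
Resultant F = γ·h_c·A = 7.83819 × 2.37425 × 4.59317 = 85.4781 kN.
I_c = (π/8 − 8/(9π))·r⁴ = 0.109757 × 1.71⁴ = 0.938462 m⁴.
Centre of pressure: y_p = y_c + I_c/(y_c·A) = 2.37425 + 0.938462/(2.37425 × 4.59317) = 2.37425 + 0.0860553 = 2.46031 m along the plane.

h_p = 2.46 m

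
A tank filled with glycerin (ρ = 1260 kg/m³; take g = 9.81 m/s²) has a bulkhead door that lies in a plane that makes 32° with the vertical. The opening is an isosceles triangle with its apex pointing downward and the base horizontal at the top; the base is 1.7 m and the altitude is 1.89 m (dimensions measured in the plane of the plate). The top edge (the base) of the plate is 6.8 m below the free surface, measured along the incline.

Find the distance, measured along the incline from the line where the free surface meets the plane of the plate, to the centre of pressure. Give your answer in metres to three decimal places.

y_p = 7.457 m

γ = ρg = 1260 × 9.81 / 1000 = 12.3606 kN/m³.
The plate makes 32° with the vertical, i.e. θ = 90° − 32° = 58° to the horizontal. Measuring y along the incline from the free-surface line, vertical depth h = y·sinθ with sinθ = 0.848048.
With the apex down, the centroid sits h/3 = 1.89/3 = 0.63 m below the base (the top edge), so y_c = 6.8 + 0.63 = 7.43 m and h_c = 7.43 × 0.848048 = 6.301 m.
A = ½ × 1.7 × 1.89 = 1.6065 m².
Resultant F = γ·h_c·A = 12.3606 × 6.301 × 1.6065 = 125.121 kN.
I_c = b·h³/36 = 1.7 × 1.89³/36 = 0.31881 m⁴.
Centre of pressure: y_p = y_c + I_c/(y_c·A) = 7.43 + 0.31881/(7.43 × 1.6065) = 7.43 + 0.0267093 = 7.45671 m along the plane.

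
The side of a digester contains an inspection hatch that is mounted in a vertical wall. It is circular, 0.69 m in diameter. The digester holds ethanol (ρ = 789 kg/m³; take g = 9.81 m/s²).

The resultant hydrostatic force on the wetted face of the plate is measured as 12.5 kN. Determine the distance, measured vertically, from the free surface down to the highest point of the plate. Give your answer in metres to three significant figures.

d_top ≈ 3.97 m

γ = ρg = 789 × 9.81 / 1000 = 7.74009 kN/m³.
A = π(0.345)² = 0.373928 m².
From F = γ·h_c·A, the centroid depth is h_c = 12.5/(7.74009 × 0.373928) = 4.31893 m.
The centroid is at the centre, 0.345 m below the top of the plate, so the highest point sits at h_top = 4.31893 − 0.345 = 3.97393 m below the surface.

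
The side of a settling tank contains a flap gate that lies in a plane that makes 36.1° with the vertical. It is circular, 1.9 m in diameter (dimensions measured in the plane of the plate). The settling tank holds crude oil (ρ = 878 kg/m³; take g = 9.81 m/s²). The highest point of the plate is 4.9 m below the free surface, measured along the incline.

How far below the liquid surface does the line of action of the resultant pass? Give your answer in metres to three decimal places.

γ = ρg = 878 × 9.81 / 1000 = 8.61318 kN/m³.
The plate makes 36.1° with the vertical, i.e. θ = 90° − 36.1° = 53.9° to the horizontal. Measuring y along the incline from the free-surface line, vertical depth h = y·sinθ with sinθ = 0.807990.
The centroid is at the centre, 0.95 m below the top of the plate, so y_c = 4.9 + 0.95 = 5.85 m and h_c = 5.85 × 0.807990 = 4.72674 m.
A = π(0.95)² = 2.83529 m².
Resultant F = γ·h_c·A = 8.61318 × 4.72674 × 2.83529 = 115.431 kN.
I_c = πr⁴/4 = π × 0.95⁴/4 = 0.639712 m⁴.
Centre of pressure: y_p = y_c + I_c/(y_c·A) = 5.85 + 0.639712/(5.85 × 2.83529) = 5.85 + 0.0385684 = 5.88857 m along the plane.
Vertically, h_p = y_p·sinθ = 5.88857 × 0.807990 = 4.75791 m.

h_p = 4.758 m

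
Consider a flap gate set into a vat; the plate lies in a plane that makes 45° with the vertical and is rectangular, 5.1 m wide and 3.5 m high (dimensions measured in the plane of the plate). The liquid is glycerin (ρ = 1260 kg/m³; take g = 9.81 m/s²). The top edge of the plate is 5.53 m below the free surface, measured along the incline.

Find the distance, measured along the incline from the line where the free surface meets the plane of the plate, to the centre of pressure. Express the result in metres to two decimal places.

y_p = 7.42 m

γ = ρg = 1260 × 9.81 / 1000 = 12.3606 kN/m³.
The plate makes 45° with the vertical, i.e. θ = 90° − 45° = 45° to the horizontal. Measuring y along the incline from the free-surface line, vertical depth h = y·sinθ with sinθ = 0.707107.
The centroid lies 3.5/2 = 1.75 m below the top edge, so y_c = 5.53 + 1.75 = 7.28 m and h_c = 7.28 × 0.707107 = 5.14774 m.
A = 5.1 × 3.5 = 17.85 m².
Resultant F = γ·h_c·A = 12.3606 × 5.14774 × 17.85 = 1135.78 kN.
I_c = b·h³/12 = 5.1 × 3.5³/12 = 18.2219 m⁴.
Centre of pressure: y_p = y_c + I_c/(y_c·A) = 7.28 + 18.2219/(7.28 × 17.85) = 7.28 + 0.140225 = 7.42023 m along the plane.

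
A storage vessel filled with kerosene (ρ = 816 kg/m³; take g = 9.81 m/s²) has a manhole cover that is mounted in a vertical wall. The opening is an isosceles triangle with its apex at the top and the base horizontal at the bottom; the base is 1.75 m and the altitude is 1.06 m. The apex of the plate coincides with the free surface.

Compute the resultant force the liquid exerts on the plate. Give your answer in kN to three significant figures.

γ = ρg = 816 × 9.81 / 1000 = 8.00496 kN/m³.
With the apex up, the centroid sits 2h/3 = 2 × 1.06/3 = 0.706667 m below the apex, so the centroid depth is h_c = 0.706667 m.
A = ½ × 1.75 × 1.06 = 0.9275 m².
Resultant F = γ·h_c·A = 8.00496 × 0.706667 × 0.9275 = 5.24672 kN.

F ≈ 5.25 kN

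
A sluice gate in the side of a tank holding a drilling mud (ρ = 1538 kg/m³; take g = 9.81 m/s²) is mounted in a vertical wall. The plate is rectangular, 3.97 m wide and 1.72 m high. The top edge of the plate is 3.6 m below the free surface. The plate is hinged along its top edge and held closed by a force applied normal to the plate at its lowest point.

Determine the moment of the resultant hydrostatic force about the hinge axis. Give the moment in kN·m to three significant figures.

M ≈ 421 kN·m

γ = ρg = 1538 × 9.81 / 1000 = 15.08778 kN/m³.
The centroid lies 1.72/2 = 0.86 m below the top edge, so the centroid depth is h_c = 3.6 + 0.86 = 4.46 m.
A = 3.97 × 1.72 = 6.8284 m².
Resultant F = γ·h_c·A = 15.08778 × 4.46 × 6.8284 = 459.493 kN.
I_c = b·h³/12 = 3.97 × 1.72³/12 = 1.68343 m⁴.
Centre of pressure: y_p = y_c + I_c/(y_c·A) = 4.46 + 1.68343/(4.46 × 6.8284) = 4.46 + 0.0552766 = 4.51528 m along the plane.
The resultant acts 0.86 + 0.0552766 = 0.915277 m (along the plate) below the hinge at the top edge, so the moment about the hinge is M = F × 0.915277 = 459.493 × 0.915277 = 420.563 kN·m.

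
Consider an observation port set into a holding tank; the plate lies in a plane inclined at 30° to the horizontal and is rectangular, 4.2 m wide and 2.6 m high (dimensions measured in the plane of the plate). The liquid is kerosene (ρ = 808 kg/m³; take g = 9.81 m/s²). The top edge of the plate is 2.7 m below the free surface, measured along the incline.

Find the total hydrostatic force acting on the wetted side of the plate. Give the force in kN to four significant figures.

γ = ρg = 808 × 9.81 / 1000 = 7.92648 kN/m³.
Let θ = 30° be the plate's angle to the horizontal; measure y along the incline from where the plane meets the free surface. Vertical depth h = y·sinθ with sinθ = 0.500000.
The centroid lies 2.6/2 = 1.3 m below the top edge, so y_c = 2.7 + 1.3 = 4 m and h_c = 4 × 0.500000 = 2 m.
A = 4.2 × 2.6 = 10.92 m².
Resultant F = γ·h_c·A = 7.92648 × 2 × 10.92 = 173.114 kN.

F ≈ 173.1 kN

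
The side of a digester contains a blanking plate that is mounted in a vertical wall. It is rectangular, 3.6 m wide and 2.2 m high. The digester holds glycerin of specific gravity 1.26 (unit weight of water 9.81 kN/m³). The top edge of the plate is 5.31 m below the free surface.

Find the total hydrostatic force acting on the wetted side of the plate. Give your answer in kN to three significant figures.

F ≈ 628 kN

γ = 1.26 × 9.81 = 12.3606 kN/m³.
The centroid lies 2.2/2 = 1.1 m below the top edge, so the centroid depth is h_c = 5.31 + 1.1 = 6.41 m.
A = 3.6 × 2.2 = 7.92 m².
Resultant F = γ·h_c·A = 12.3606 × 6.41 × 7.92 = 627.513 kN.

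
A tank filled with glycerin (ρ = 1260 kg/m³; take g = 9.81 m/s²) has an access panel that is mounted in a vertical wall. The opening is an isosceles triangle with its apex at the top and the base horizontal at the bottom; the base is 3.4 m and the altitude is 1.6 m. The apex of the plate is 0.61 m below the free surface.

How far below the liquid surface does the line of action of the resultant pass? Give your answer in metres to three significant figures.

γ = ρg = 1260 × 9.81 / 1000 = 12.3606 kN/m³.
With the apex up, the centroid sits 2h/3 = 2 × 1.6/3 = 1.06667 m below the apex, so the centroid depth is h_c = 0.61 + 1.06667 = 1.67667 m.
A = ½ × 3.4 × 1.6 = 2.72 m².
Resultant F = γ·h_c·A = 12.3606 × 1.67667 × 2.72 = 56.371 kN.
I_c = b·h³/36 = 3.4 × 1.6³/36 = 0.386844 m⁴.
Centre of pressure: y_p = y_c + I_c/(y_c·A) = 1.67667 + 0.386844/(1.67667 × 2.72) = 1.67667 + 0.0848241 = 1.76149 m along the plane.

h_p = 1.76 m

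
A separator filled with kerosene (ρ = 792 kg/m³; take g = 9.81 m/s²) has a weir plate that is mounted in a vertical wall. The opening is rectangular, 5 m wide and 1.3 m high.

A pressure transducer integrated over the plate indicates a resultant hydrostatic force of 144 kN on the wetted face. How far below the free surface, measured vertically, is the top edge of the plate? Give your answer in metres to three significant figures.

d_top ≈ 2.20 m

γ = ρg = 792 × 9.81 / 1000 = 7.76952 kN/m³.
A = 5 × 1.3 = 6.5 m².
From F = γ·h_c·A, the centroid depth is h_c = 144/(7.76952 × 6.5) = 2.85138 m.
The centroid lies 1.3/2 = 0.65 m below the top edge, so the top edge sits at h_top = 2.85138 − 0.65 = 2.20138 m below the surface.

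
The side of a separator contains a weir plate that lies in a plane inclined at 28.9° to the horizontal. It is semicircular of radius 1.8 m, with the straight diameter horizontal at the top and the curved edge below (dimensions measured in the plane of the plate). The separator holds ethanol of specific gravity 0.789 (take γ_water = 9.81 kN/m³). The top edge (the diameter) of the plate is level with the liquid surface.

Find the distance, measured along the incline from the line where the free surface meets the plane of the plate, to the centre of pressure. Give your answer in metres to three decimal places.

γ = 0.789 × 9.81 = 7.74009 kN/m³.
Let θ = 28.9° be the plate's angle to the horizontal; measure y along the incline from where the plane meets the free surface. Vertical depth h = y·sinθ with sinθ = 0.483282.
The centroid of a semicircle lies 4r/(3π) = 0.763944 m from the diameter, here below the top edge, so y_c = 0.763944 m and h_c = 0.763944 × 0.483282 = 0.3692 m.
A = πr²/2 = π × 1.8²/2 = 5.08938 m².
Resultant F = γ·h_c·A = 7.74009 × 0.3692 × 5.08938 = 14.5436 kN.
I_c = (π/8 − 8/(9π))·r⁴ = 0.109757 × 1.8⁴ = 1.15219 m⁴.
Centre of pressure: y_p = y_c + I_c/(y_c·A) = 0.763944 + 1.15219/(0.763944 × 5.08938) = 0.763944 + 0.296345 = 1.06029 m along the plane.

y_p = 1.060 m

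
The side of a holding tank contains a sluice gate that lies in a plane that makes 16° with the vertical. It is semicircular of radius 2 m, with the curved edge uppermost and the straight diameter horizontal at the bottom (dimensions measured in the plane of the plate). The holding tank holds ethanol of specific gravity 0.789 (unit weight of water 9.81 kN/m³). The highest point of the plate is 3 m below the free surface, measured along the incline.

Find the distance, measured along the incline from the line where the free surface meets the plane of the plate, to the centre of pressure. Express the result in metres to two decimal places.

γ = 0.789 × 9.81 = 7.74009 kN/m³.
The plate makes 16° with the vertical, i.e. θ = 90° − 16° = 74° to the horizontal. Measuring y along the incline from the free-surface line, vertical depth h = y·sinθ with sinθ = 0.961262.
The centroid lies 4r/(3π) = 0.848826 m above the diameter, so r − 4r/(3π) = 2 − 0.848826 = 1.15117 m below the topmost point, so y_c = 3 + 1.15117 = 4.15117 m and h_c = 4.15117 × 0.961262 = 3.99036 m.
A = πr²/2 = π × 2²/2 = 6.28319 m².
Resultant F = γ·h_c·A = 7.74009 × 3.99036 × 6.28319 = 194.061 kN.
I_c = (π/8 − 8/(9π))·r⁴ = 0.109757 × 2⁴ = 1.75611 m⁴.
Centre of pressure: y_p = y_c + I_c/(y_c·A) = 4.15117 + 1.75611/(4.15117 × 6.28319) = 4.15117 + 0.0673288 = 4.2185 m along the plane.

y_p = 4.22 m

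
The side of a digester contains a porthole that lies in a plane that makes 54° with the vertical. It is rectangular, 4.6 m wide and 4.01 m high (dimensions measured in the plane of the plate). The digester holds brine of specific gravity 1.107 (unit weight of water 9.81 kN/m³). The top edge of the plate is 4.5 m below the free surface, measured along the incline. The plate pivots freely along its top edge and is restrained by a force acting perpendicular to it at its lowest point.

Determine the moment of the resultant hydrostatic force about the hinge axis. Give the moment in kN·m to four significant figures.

M ≈ 1693 kN·m

γ = 1.107 × 9.81 = 10.85967 kN/m³.
The plate makes 54° with the vertical, i.e. θ = 90° − 54° = 36° to the horizontal. Measuring y along the incline from the free-surface line, vertical depth h = y·sinθ with sinθ = 0.587785.
The centroid lies 4.01/2 = 2.005 m below the top edge, so y_c = 4.5 + 2.005 = 6.505 m and h_c = 6.505 × 0.587785 = 3.82354 m.
A = 4.6 × 4.01 = 18.446 m².
Resultant F = γ·h_c·A = 10.85967 × 3.82354 × 18.446 = 765.922 kN.
I_c = b·h³/12 = 4.6 × 4.01³/12 = 24.7178 m⁴.
Centre of pressure: y_p = y_c + I_c/(y_c·A) = 6.505 + 24.7178/(6.505 × 18.446) = 6.505 + 0.205997 = 6.711 m along the plane.
The resultant acts 2.005 + 0.205997 = 2.211 m (along the plate) below the hinge at the top edge, so the moment about the hinge is M = F × 2.211 = 765.922 × 2.211 = 1693.45 kN·m.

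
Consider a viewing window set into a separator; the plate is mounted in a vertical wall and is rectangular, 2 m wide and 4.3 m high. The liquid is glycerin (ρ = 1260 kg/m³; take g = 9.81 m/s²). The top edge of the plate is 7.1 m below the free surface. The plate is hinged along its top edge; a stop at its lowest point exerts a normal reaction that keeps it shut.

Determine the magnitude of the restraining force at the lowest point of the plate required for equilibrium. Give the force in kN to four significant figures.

P ≈ 529.7 kN

γ = ρg = 1260 × 9.81 / 1000 = 12.3606 kN/m³.
The centroid lies 4.3/2 = 2.15 m below the top edge, so the centroid depth is h_c = 7.1 + 2.15 = 9.25 m.
A = 2 × 4.3 = 8.6 m².
Resultant F = γ·h_c·A = 12.3606 × 9.25 × 8.6 = 983.286 kN.
I_c = b·h³/12 = 2 × 4.3³/12 = 13.2512 m⁴.
Centre of pressure: y_p = y_c + I_c/(y_c·A) = 9.25 + 13.2512/(9.25 × 8.6) = 9.25 + 0.166577 = 9.41658 m along the plane.
The resultant acts 2.15 + 0.166577 = 2.31658 m (along the plate) below the hinge at the top edge, so the moment about the hinge is M = F × 2.31658 = 983.286 × 2.31658 = 2277.86 kN·m.
A normal force at the bottom, 4.3 m from the hinge, must supply this moment: P = 2277.86/4.3 = 529.735 kN.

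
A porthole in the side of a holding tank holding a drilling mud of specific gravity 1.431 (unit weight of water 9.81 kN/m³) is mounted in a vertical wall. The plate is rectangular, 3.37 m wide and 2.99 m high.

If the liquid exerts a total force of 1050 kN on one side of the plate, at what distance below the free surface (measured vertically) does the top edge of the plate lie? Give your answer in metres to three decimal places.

d_top ≈ 5.928 m

γ = 1.431 × 9.81 = 14.03811 kN/m³.
A = 3.37 × 2.99 = 10.0763 m².
From F = γ·h_c·A, the centroid depth is h_c = 1050/(14.03811 × 10.0763) = 7.423 m.
The centroid lies 2.99/2 = 1.495 m below the top edge, so the top edge sits at h_top = 7.423 − 1.495 = 5.928 m below the surface.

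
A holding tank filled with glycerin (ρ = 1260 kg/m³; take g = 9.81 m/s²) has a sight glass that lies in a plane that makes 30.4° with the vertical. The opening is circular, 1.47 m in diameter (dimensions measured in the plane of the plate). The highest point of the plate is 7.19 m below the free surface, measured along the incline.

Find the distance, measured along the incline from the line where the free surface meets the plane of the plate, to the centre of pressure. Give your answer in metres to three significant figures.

y_p = 7.94 m

γ = ρg = 1260 × 9.81 / 1000 = 12.3606 kN/m³.
The plate makes 30.4° with the vertical, i.e. θ = 90° − 30.4° = 59.6° to the horizontal. Measuring y along the incline from the free-surface line, vertical depth h = y·sinθ with sinθ = 0.862514.
The centroid is at the centre, 0.735 m below the top of the plate, so y_c = 7.19 + 0.735 = 7.925 m and h_c = 7.925 × 0.862514 = 6.83542 m.
A = π(0.735)² = 1.69717 m².
Resultant F = γ·h_c·A = 12.3606 × 6.83542 × 1.69717 = 143.394 kN.
I_c = πr⁴/4 = π × 0.735⁴/4 = 0.229213 m⁴.
Centre of pressure: y_p = y_c + I_c/(y_c·A) = 7.925 + 0.229213/(7.925 × 1.69717) = 7.925 + 0.0170418 = 7.94204 m along the plane.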